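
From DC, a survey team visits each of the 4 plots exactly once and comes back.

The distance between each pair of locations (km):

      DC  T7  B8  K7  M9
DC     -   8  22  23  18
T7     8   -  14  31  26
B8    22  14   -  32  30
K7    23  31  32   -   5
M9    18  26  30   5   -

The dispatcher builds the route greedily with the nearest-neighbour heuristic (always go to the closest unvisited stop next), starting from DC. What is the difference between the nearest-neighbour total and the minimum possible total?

The nearest-neighbour route is 3 km longer than optimal.

DC: T7=8, M9=18, B8=22, K7=23 ⇒ T7
T7: B8=14, M9=26, K7=31 ⇒ B8
B8: M9=30, K7=32 ⇒ M9
M9: K7=5 ⇒ K7
NN route DC → T7 → B8 → M9 → K7 → DC costs 80.
Optimal: DC → T7 → B8 → K7 → M9 → DC costs 77 (by enumerating all 12 distinct tours).
Excess = 80 − 77 = 3.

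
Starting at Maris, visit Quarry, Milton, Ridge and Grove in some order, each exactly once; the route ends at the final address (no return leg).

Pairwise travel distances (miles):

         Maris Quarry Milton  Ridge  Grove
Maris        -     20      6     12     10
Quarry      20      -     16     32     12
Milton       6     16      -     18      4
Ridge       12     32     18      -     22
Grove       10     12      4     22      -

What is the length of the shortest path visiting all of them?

46 miles — the minimum one-way total.

There are 4! = 24 possible orderings.
Maris - Quarry - Milton - Ridge - Grove: 20+16+18+22 = 76
Maris - Quarry - Milton - Grove - Ridge: 20+16+4+22 = 62
Maris - Quarry - Ridge - Milton - Grove: 20+32+18+4 = 74
Maris - Quarry - Ridge - Grove - Milton: 20+32+22+4 = 78
Maris - Quarry - Grove - Milton - Ridge: 20+12+4+18 = 54
Maris - Quarry - Grove - Ridge - Milton: 20+12+22+18 = 72
Maris - Milton - Quarry - Ridge - Grove: 6+16+32+22 = 76
Maris - Milton - Quarry - Grove - Ridge: 6+16+12+22 = 56
Maris - Milton - Ridge - Quarry - Grove: 6+18+32+12 = 68
Maris - Milton - Ridge - Grove - Quarry: 6+18+22+12 = 58
Maris - Milton - Grove - Quarry - Ridge: 6+4+12+32 = 54
Maris - Milton - Grove - Ridge - Quarry: 6+4+22+32 = 64
Maris - Ridge - Quarry - Milton - Grove: 12+32+16+4 = 64
Maris - Ridge - Quarry - Grove - Milton: 12+32+12+4 = 60
… (10 more)
Maris - Ridge - Milton - Grove - Quarry: 12+18+4+12 = 46  ← best
The minimum is 46.
One shortest path: Maris → Ridge → Milton → Grove → Quarry.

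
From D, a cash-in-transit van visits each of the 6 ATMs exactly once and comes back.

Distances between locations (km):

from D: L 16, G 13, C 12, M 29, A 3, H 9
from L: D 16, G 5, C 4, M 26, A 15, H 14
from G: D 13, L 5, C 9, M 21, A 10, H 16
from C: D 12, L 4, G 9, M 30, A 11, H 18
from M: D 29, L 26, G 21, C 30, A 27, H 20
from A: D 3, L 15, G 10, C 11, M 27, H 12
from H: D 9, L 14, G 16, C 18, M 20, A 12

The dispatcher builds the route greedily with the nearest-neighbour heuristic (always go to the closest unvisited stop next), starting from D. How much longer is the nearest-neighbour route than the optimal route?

D: A=3, H=9, C=12, G=13, L=16, M=29 ⇒ A
A: G=10, C=11, H=12, L=15, M=27 ⇒ G
G: L=5, C=9, H=16, M=21 ⇒ L
L: C=4, H=14, M=26 ⇒ C
C: H=18, M=30 ⇒ H
H: M=20 ⇒ M
NN route D → A → G → L → C → H → M → D costs 89.
Optimal: D → A → C → L → G → M → H → D costs 73 (by enumerating all 360 distinct tours).
Excess = 89 − 73 = 16.

16 km longer than the optimal tour.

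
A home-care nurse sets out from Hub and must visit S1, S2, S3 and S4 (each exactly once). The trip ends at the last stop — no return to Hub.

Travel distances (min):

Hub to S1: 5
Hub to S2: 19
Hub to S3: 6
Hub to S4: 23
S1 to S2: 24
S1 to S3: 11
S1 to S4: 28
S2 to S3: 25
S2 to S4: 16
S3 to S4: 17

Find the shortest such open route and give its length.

49 min — the minimum one-way total.

There are 4! = 24 possible orderings.
Hub → S1 → S2 → S3 → S4: 5+24+25+17 = 71
Hub → S1 → S2 → S4 → S3: 5+24+16+17 = 62
Hub → S1 → S3 → S2 → S4: 5+11+25+16 = 57
Hub → S1 → S3 → S4 → S2: 5+11+17+16 = 49
Hub → S1 → S4 → S2 → S3: 5+28+16+25 = 74
Hub → S1 → S4 → S3 → S2: 5+28+17+25 = 75
Hub → S2 → S1 → S3 → S4: 19+24+11+17 = 71
Hub → S2 → S1 → S4 → S3: 19+24+28+17 = 88
Hub → S2 → S3 → S1 → S4: 19+25+11+28 = 83
Hub → S2 → S3 → S4 → S1: 19+25+17+28 = 89
Hub → S2 → S4 → S1 → S3: 19+16+28+11 = 74
Hub → S2 → S4 → S3 → S1: 19+16+17+11 = 63
Hub → S3 → S1 → S2 → S4: 6+11+24+16 = 57
Hub → S3 → S1 → S4 → S2: 6+11+28+16 = 61
… (10 more)
The minimum is 49.
One shortest path: Hub → S1 → S3 → S4 → S2.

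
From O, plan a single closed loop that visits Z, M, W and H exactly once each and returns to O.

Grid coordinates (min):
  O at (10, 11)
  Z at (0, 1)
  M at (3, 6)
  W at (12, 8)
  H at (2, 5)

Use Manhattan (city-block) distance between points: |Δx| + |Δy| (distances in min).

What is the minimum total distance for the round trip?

Shortest round trip = 44 min.

O → Z → M → W → H → O: 20+8+11+13+14 = 66
O → Z → M → H → W → O: 20+8+2+13+5 = 48
O → Z → W → M → H → O: 20+19+11+2+14 = 66
O → Z → W → H → M → O: 20+19+13+2+12 = 66
O → Z → H → M → W → O: 20+6+2+11+5 = 44
O → Z → H → W → M → O: 20+6+13+11+12 = 62
O → M → Z → W → H → O: 12+8+19+13+14 = 66
O → M → Z → H → W → O: 12+8+6+13+5 = 44
O → M → W → Z → H → O: 12+11+19+6+14 = 62
O → M → H → Z → W → O: 12+2+6+19+5 = 44
O → W → Z → M → H → O: 5+19+8+2+14 = 48
O → W → M → Z → H → O: 5+11+8+6+14 = 44
The minimum is 44.
One optimal route: O → Z → H → M → W → O (or its reverse).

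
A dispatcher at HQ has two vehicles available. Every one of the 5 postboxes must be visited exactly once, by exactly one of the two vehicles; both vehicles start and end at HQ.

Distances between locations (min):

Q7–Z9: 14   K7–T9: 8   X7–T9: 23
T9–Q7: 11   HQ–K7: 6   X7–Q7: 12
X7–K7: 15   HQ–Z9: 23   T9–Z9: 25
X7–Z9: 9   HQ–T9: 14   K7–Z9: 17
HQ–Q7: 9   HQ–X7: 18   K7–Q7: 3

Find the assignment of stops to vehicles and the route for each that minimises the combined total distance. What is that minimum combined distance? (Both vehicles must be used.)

There are 2^4 − 1 = 15 ways to divide the 5 stops into two non-empty groups. For each, the best each vehicle can do is its own shortest tour through its group:
  {X7} + {K7, T9, Q7, Z9}: 36 + 62 = 98
  {K7} + {X7, T9, Q7, Z9}: 12 + 66 = 78
  {X7, K7} + {T9, Q7, Z9}: 39 + 62 = 101
  {T9} + {X7, K7, Q7, Z9}: 28 + 50 = 78
  {X7, T9} + {K7, Q7, Z9}: 55 + 46 = 101
  {K7, T9} + {X7, Q7, Z9}: 28 + 50 = 78
  … (15 splits in total)
Best: vehicle 1 HQ → K7 → HQ = 12; vehicle 2 HQ → X7 → Z9 → Q7 → T9 → HQ = 66; combined 78.

Minimum combined distance: 78 min.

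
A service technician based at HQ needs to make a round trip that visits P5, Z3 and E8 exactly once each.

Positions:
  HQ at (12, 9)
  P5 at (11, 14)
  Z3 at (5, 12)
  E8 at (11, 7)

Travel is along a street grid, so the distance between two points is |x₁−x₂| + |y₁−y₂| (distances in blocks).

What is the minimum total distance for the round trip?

Shortest round trip = 28 blocks.

With 3 stops there are 3!/2 = 3 distinct round trips (a route and its reverse cost the same).
HQ-P5-Z3-E8-HQ: 6+8+11+3 = 28
HQ-P5-E8-Z3-HQ: 6+7+11+10 = 34
HQ-Z3-P5-E8-HQ: 10+8+7+3 = 28
The minimum is 28.
One optimal route: HQ → P5 → Z3 → E8 → HQ (or its reverse).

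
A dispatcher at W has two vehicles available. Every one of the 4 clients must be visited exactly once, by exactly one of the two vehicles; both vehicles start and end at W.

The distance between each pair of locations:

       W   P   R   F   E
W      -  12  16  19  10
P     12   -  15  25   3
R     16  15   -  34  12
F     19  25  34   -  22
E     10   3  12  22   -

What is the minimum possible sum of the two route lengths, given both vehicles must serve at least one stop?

Minimum combined distance: 81.

Check every non-empty split of the stops between the two vehicles; for each half take its own optimal tour:
  {P} + {R, F, E}: 24 + 69 = 93
  {R} + {P, F, E}: 32 + 56 = 88
  {P, R} + {F, E}: 43 + 51 = 94
  {F} + {P, R, E}: 38 + 43 = 81
  {P, F} + {R, E}: 56 + 38 = 94
  {R, F} + {P, E}: 69 + 25 = 94
  … (7 splits in total)
Best: vehicle 1 W → F → W = 38; vehicle 2 W → P → E → R → W = 43; combined 81.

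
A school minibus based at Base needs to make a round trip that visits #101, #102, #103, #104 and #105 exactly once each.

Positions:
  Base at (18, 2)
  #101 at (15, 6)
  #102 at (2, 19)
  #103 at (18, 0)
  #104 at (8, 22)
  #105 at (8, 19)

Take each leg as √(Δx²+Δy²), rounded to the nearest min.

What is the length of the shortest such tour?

Minimum total distance: 56 min.

There are 60 distinct closed tours to check (reversals are equivalent).
Base - #101 - #102 - #103 - #104 - #105 - Base: 5+18+25+24+3+20 = 95
Base - #101 - #102 - #103 - #105 - #104 - Base: 5+18+25+21+3+22 = 94
Base - #101 - #102 - #104 - #103 - #105 - Base: 5+18+7+24+21+20 = 95
Base - #101 - #102 - #104 - #105 - #103 - Base: 5+18+7+3+21+2 = 56
Base - #101 - #102 - #105 - #103 - #104 - Base: 5+18+6+21+24+22 = 96
Base - #101 - #102 - #105 - #104 - #103 - Base: 5+18+6+3+24+2 = 58
Base - #101 - #103 - #102 - #104 - #105 - Base: 5+7+25+7+3+20 = 67
Base - #101 - #103 - #102 - #105 - #104 - Base: 5+7+25+6+3+22 = 68
Base - #101 - #103 - #104 - #102 - #105 - Base: 5+7+24+7+6+20 = 69
Base - #101 - #103 - #104 - #105 - #102 - Base: 5+7+24+3+6+23 = 68
Base - #101 - #103 - #105 - #102 - #104 - Base: 5+7+21+6+7+22 = 68
Base - #101 - #103 - #105 - #104 - #102 - Base: 5+7+21+3+7+23 = 66
Base - #101 - #104 - #102 - #103 - #105 - Base: 5+17+7+25+21+20 = 95
Base - #101 - #104 - #102 - #105 - #103 - Base: 5+17+7+6+21+2 = 58
… (46 more)
The minimum is 56.
One optimal route: Base → #101 → #102 → #104 → #105 → #103 → Base (or its reverse).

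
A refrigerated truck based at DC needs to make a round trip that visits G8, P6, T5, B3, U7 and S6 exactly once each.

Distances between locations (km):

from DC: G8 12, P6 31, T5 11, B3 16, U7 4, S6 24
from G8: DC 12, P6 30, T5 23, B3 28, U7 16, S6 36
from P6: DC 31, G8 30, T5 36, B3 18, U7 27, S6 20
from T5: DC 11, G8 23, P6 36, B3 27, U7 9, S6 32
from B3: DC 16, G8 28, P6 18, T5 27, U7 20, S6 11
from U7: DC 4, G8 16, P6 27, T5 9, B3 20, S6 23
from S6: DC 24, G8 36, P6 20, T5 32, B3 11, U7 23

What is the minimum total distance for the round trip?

DC→G8→P6→T5→B3→U7→S6→DC: 12+30+36+27+20+23+24 = 172
DC→G8→P6→T5→B3→S6→U7→DC: 12+30+36+27+11+23+4 = 143
DC→G8→P6→T5→U7→B3→S6→DC: 12+30+36+9+20+11+24 = 142
DC→G8→P6→T5→U7→S6→B3→DC: 12+30+36+9+23+11+16 = 137
DC→G8→P6→T5→S6→B3→U7→DC: 12+30+36+32+11+20+4 = 145
DC→G8→P6→T5→S6→U7→B3→DC: 12+30+36+32+23+20+16 = 169
DC→G8→P6→B3→T5→U7→S6→DC: 12+30+18+27+9+23+24 = 143
DC→G8→P6→B3→T5→S6→U7→DC: 12+30+18+27+32+23+4 = 146
… (352 more)
DC→G8→P6→S6→B3→T5→U7→DC: 12+30+20+11+27+9+4 = 113  ← best
The minimum is 113.
One optimal route: DC → G8 → P6 → S6 → B3 → T5 → U7 → DC (or its reverse).

Minimum total distance: 113 km.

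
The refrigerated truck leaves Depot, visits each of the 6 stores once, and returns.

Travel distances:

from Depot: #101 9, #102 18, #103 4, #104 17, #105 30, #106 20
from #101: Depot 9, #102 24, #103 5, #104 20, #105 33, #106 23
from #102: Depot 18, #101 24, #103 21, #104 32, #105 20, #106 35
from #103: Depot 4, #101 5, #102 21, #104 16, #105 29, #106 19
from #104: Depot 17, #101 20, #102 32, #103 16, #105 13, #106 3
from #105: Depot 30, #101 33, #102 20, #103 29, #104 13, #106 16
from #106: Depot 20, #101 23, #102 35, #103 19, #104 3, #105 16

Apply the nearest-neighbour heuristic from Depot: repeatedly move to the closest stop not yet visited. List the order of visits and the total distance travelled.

From Depot: distances to unvisited — #103=4, #101=9, #104=17, #102=18, #106=20, #105=30. Nearest is #103 (4).
From #103: distances to unvisited — #101=5, #104=16, #106=19, #102=21, #105=29. Nearest is #101 (5).
From #101: distances to unvisited — #104=20, #106=23, #102=24, #105=33. Nearest is #104 (20).
From #104: distances to unvisited — #106=3, #105=13, #102=32. Nearest is #106 (3).
From #106: distances to unvisited — #105=16, #102=35. Nearest is #105 (16).
From #105: distances to unvisited — #102=20. Nearest is #102 (20).
Return #102→Depot: 18.
Total = 4 + 5 + 20 + 3 + 16 + 20 + 18 = 86.

Nearest-neighbour total = 86; route Depot → #103 → #101 → #104 → #106 → #105 → #102 → Depot.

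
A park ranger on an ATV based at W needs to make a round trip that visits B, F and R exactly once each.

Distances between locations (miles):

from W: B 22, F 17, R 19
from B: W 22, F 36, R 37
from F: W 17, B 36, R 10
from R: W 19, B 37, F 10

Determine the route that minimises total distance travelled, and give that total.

There are 3 distinct closed tours to check (reversals are equivalent).
W → B → F → R → W: 22+36+10+19 = 87
W → B → R → F → W: 22+37+10+17 = 86
W → F → B → R → W: 17+36+37+19 = 109
The minimum is 86.
One optimal route: W → B → R → F → W (or its reverse).

86 miles — the shortest possible round trip.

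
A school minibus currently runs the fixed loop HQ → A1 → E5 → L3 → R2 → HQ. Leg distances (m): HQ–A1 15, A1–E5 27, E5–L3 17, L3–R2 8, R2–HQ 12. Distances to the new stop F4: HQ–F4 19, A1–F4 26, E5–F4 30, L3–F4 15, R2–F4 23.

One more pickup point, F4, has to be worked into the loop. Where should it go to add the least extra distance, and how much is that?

Insertion cost between consecutive stops i–j is d(i,F4) + d(F4,j) − d(i,j):
  between HQ and A1: 19 + 26 − 15 = 30
  between A1 and E5: 26 + 30 − 27 = 29
  between E5 and L3: 30 + 15 − 17 = 28
  between L3 and R2: 15 + 23 − 8 = 30
  between R2 and HQ: 23 + 19 − 12 = 30
Cheapest insertion is between E5 and L3, adding 28.
New total = 79 + 28 = 107.

+28 m — insert F4 between E5 and L3.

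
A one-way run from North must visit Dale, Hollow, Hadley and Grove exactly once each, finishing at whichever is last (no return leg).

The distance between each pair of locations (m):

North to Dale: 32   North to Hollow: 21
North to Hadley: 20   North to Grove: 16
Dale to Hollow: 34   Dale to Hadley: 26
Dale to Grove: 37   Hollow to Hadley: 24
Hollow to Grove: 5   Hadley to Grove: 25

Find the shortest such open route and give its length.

Shortest open route: 71 m.

There are 4! = 24 possible orderings.
North → Dale → Hollow → Hadley → Grove: 32+34+24+25 = 115
North → Dale → Hollow → Grove → Hadley: 32+34+5+25 = 96
North → Dale → Hadley → Hollow → Grove: 32+26+24+5 = 87
North → Dale → Hadley → Grove → Hollow: 32+26+25+5 = 88
North → Dale → Grove → Hollow → Hadley: 32+37+5+24 = 98
North → Dale → Grove → Hadley → Hollow: 32+37+25+24 = 118
North → Hollow → Dale → Hadley → Grove: 21+34+26+25 = 106
North → Hollow → Dale → Grove → Hadley: 21+34+37+25 = 117
North → Hollow → Hadley → Dale → Grove: 21+24+26+37 = 108
North → Hollow → Hadley → Grove → Dale: 21+24+25+37 = 107
North → Hollow → Grove → Dale → Hadley: 21+5+37+26 = 89
North → Hollow → Grove → Hadley → Dale: 21+5+25+26 = 77
North → Hadley → Dale → Hollow → Grove: 20+26+34+5 = 85
North → Hadley → Dale → Grove → Hollow: 20+26+37+5 = 88
… (10 more)
North → Grove → Hollow → Hadley → Dale: 16+5+24+26 = 71  ← best
The minimum is 71.
One shortest path: North → Grove → Hollow → Hadley → Dale.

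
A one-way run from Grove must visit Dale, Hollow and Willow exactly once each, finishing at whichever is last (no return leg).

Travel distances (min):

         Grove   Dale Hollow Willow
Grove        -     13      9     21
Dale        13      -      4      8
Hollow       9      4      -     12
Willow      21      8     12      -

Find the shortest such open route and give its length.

There are 3! = 6 possible orderings.
Grove - Dale - Hollow - Willow: 13+4+12 = 29
Grove - Dale - Willow - Hollow: 13+8+12 = 33
Grove - Hollow - Dale - Willow: 9+4+8 = 21
Grove - Hollow - Willow - Dale: 9+12+8 = 29
Grove - Willow - Dale - Hollow: 21+8+4 = 33
Grove - Willow - Hollow - Dale: 21+12+4 = 37
The minimum is 21.
One shortest path: Grove → Hollow → Dale → Willow.

Shortest open route: 21 min.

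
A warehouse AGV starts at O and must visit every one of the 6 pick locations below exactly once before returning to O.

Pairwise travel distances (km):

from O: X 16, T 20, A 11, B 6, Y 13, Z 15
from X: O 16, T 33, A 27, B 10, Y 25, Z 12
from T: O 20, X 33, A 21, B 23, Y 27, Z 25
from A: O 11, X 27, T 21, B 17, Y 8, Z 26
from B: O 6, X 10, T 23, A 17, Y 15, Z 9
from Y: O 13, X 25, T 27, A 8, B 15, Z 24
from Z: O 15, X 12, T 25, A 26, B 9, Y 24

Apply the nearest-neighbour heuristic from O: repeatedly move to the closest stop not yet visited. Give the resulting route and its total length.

Total distance 101 km via the nearest-neighbour route O → B → Z → X → Y → A → T → O.

At O the remaining stops are B 6, A 11, Y 13, Z 15, X 16, T 20; go to B.
At B the remaining stops are Z 9, X 10, Y 15, A 17, T 23; go to Z.
At Z the remaining stops are X 12, Y 24, T 25, A 26; go to X.
At X the remaining stops are Y 25, A 27, T 33; go to Y.
At Y the remaining stops are A 8, T 27; go to A.
At A the remaining stops are T 21; go to T.
Return T→O: 20.
Total = 6 + 9 + 12 + 25 + 8 + 21 + 20 = 101.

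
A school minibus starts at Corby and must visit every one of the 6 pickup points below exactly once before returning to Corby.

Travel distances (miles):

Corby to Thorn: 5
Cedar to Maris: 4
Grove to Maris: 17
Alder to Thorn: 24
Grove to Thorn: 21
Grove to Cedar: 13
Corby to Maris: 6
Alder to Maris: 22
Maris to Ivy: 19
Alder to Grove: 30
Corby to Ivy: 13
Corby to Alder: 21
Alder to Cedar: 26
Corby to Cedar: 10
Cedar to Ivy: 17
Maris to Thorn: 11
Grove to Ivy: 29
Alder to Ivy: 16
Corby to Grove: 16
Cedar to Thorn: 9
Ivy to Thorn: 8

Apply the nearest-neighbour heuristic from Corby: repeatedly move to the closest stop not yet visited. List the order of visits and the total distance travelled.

At Corby the remaining stops are Thorn 5, Maris 6, Cedar 10, Ivy 13, Grove 16, Alder 21; go to Thorn.
At Thorn the remaining stops are Ivy 8, Cedar 9, Maris 11, Grove 21, Alder 24; go to Ivy.
At Ivy the remaining stops are Alder 16, Cedar 17, Maris 19, Grove 29; go to Alder.
At Alder the remaining stops are Maris 22, Cedar 26, Grove 30; go to Maris.
At Maris the remaining stops are Cedar 4, Grove 17; go to Cedar.
At Cedar the remaining stops are Grove 13; go to Grove.
Return Grove→Corby: 16.
Total = 5 + 8 + 16 + 22 + 4 + 13 + 16 = 84.

Total distance 84 miles via the nearest-neighbour route Corby → Thorn → Ivy → Alder → Maris → Cedar → Grove → Corby.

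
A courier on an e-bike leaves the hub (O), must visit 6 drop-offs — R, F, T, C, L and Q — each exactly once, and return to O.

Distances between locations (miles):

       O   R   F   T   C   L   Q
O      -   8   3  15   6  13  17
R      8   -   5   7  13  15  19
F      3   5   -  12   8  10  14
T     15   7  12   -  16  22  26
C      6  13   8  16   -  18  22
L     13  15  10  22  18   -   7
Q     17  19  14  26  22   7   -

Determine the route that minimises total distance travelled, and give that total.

O-R-F-T-C-L-Q-O: 8+5+12+16+18+7+17 = 83
O-R-F-T-C-Q-L-O: 8+5+12+16+22+7+13 = 83
O-R-F-T-L-C-Q-O: 8+5+12+22+18+22+17 = 104
O-R-F-T-L-Q-C-O: 8+5+12+22+7+22+6 = 82
O-R-F-T-Q-C-L-O: 8+5+12+26+22+18+13 = 104
O-R-F-T-Q-L-C-O: 8+5+12+26+7+18+6 = 82
O-R-F-C-T-L-Q-O: 8+5+8+16+22+7+17 = 83
O-R-F-C-T-Q-L-O: 8+5+8+16+26+7+13 = 83
… (352 more)
O-F-L-Q-R-T-C-O: 3+10+7+19+7+16+6 = 68  ← best
The minimum is 68.
One optimal route: O → F → L → Q → R → T → C → O (or its reverse).

68 miles — the shortest possible round trip.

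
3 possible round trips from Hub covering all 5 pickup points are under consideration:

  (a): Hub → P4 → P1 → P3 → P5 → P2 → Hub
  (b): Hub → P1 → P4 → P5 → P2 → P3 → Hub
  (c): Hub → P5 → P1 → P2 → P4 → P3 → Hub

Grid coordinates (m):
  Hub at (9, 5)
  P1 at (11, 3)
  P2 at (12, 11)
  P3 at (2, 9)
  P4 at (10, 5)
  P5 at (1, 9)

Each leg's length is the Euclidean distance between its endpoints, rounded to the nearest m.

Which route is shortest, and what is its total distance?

(a): 1 + 2 + 11 + 1 + 11 + 7 = 33
(b): 3 + 2 + 10 + 11 + 10 + 8 = 44
(c): 9 + 12 + 8 + 6 + 9 + 8 = 52

Shortest is (a), total 33 m.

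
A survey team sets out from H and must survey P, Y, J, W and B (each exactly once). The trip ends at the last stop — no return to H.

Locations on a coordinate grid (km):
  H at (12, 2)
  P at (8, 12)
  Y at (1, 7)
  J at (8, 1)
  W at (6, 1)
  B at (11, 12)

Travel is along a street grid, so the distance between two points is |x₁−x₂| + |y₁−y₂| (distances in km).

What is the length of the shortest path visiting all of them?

Shortest open route: 33 km.

There are 5! = 120 possible orderings.
H→P→Y→J→W→B: 14+12+13+2+16 = 57
H→P→Y→J→B→W: 14+12+13+14+16 = 69
H→P→Y→W→J→B: 14+12+11+2+14 = 53
H→P→Y→W→B→J: 14+12+11+16+14 = 67
H→P→Y→B→J→W: 14+12+15+14+2 = 57
H→P→Y→B→W→J: 14+12+15+16+2 = 59
H→P→J→Y→W→B: 14+11+13+11+16 = 65
H→P→J→Y→B→W: 14+11+13+15+16 = 69
H→P→J→W→Y→B: 14+11+2+11+15 = 53
H→P→J→W→B→Y: 14+11+2+16+15 = 58
H→P→J→B→Y→W: 14+11+14+15+11 = 65
H→P→J→B→W→Y: 14+11+14+16+11 = 66
H→P→W→Y→J→B: 14+13+11+13+14 = 65
H→P→W→Y→B→J: 14+13+11+15+14 = 67
… (106 more)
H→J→W→Y→P→B: 5+2+11+12+3 = 33  ← best
The minimum is 33.
One shortest path: H → J → W → Y → P → B.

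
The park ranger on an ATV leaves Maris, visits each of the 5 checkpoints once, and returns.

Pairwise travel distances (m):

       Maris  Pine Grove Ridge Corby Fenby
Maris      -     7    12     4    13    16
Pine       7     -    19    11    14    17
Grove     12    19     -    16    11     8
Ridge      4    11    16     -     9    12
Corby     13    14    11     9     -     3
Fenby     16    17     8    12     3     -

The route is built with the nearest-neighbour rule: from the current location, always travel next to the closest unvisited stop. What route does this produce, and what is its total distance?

Maris → [Ridge:4 / Pine:7 / Grove:12 / Corby:13 / Fenby:16] → Ridge (4)
Ridge → [Corby:9 / Pine:11 / Fenby:12 / Grove:16] → Corby (9)
Corby → [Fenby:3 / Grove:11 / Pine:14] → Fenby (3)
Fenby → [Grove:8 / Pine:17] → Grove (8)
Grove → [Pine:19] → Pine (19)
Return Pine→Maris: 7.
Total = 4 + 9 + 3 + 8 + 19 + 7 = 50.

Nearest-neighbour total = 50 m; route Maris → Ridge → Corby → Fenby → Grove → Pine → Maris.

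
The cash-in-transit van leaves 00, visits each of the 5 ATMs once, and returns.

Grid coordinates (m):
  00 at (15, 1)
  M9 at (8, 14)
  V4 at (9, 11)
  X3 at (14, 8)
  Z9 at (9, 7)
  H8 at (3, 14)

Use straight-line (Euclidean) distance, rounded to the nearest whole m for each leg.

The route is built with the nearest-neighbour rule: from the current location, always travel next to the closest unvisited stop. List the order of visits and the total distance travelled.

From 00: distances to unvisited — X3=7, Z9=8, V4=12, M9=15, H8=18. Nearest is X3 (7).
From X3: distances to unvisited — Z9=5, V4=6, M9=8, H8=13. Nearest is Z9 (5).
From Z9: distances to unvisited — V4=4, M9=7, H8=9. Nearest is V4 (4).
From V4: distances to unvisited — M9=3, H8=7. Nearest is M9 (3).
From M9: distances to unvisited — H8=5. Nearest is H8 (5).
Return H8→00: 18.
Total = 7 + 5 + 4 + 3 + 5 + 18 = 42.

42 m along 00 → X3 → Z9 → V4 → M9 → H8 → 00.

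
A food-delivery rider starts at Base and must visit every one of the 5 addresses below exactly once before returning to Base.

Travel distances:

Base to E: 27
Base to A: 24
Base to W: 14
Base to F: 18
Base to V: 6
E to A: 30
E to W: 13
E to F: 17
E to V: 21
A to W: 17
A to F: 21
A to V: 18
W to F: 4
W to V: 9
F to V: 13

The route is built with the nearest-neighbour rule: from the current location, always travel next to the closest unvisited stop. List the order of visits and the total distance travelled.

Total distance 90 via the nearest-neighbour route Base → V → W → F → E → A → Base.

At Base the remaining stops are V 6, W 14, F 18, A 24, E 27; go to V.
At V the remaining stops are W 9, F 13, A 18, E 21; go to W.
At W the remaining stops are F 4, E 13, A 17; go to F.
At F the remaining stops are E 17, A 21; go to E.
At E the remaining stops are A 30; go to A.
Return A→Base: 24.
Total = 6 + 9 + 4 + 17 + 30 + 24 = 90.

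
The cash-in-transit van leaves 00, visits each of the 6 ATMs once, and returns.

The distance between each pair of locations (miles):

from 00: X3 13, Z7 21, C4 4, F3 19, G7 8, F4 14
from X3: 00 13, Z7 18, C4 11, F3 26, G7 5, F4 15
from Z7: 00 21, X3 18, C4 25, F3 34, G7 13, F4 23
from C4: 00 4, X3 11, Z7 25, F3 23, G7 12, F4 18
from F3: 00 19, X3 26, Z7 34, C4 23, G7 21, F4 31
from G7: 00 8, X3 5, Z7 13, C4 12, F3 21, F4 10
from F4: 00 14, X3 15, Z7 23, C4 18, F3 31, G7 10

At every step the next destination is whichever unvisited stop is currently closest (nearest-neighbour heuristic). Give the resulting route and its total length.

106 miles along 00 → C4 → X3 → G7 → F4 → Z7 → F3 → 00.

From 00: distances to unvisited — C4=4, G7=8, X3=13, F4=14, F3=19, Z7=21. Nearest is C4 (4).
From C4: distances to unvisited — X3=11, G7=12, F4=18, F3=23, Z7=25. Nearest is X3 (11).
From X3: distances to unvisited — G7=5, F4=15, Z7=18, F3=26. Nearest is G7 (5).
From G7: distances to unvisited — F4=10, Z7=13, F3=21. Nearest is F4 (10).
From F4: distances to unvisited — Z7=23, F3=31. Nearest is Z7 (23).
From Z7: distances to unvisited — F3=34. Nearest is F3 (34).
Return F3→00: 19.
Total = 4 + 11 + 5 + 10 + 23 + 34 + 19 = 106.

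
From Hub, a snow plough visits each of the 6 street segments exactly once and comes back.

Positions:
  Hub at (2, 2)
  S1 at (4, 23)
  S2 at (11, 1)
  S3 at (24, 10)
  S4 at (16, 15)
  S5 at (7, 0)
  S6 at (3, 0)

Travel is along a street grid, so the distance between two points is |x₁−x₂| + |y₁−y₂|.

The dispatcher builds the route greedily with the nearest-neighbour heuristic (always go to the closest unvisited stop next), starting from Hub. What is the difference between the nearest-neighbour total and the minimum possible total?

Excess over optimum: 10.

Hub: S6=3, S5=7, S2=10, S1=23, S4=27, S3=30 ⇒ S6
S6: S5=4, S2=9, S1=24, S4=28, S3=31 ⇒ S5
S5: S2=5, S4=24, S1=26, S3=27 ⇒ S2
S2: S4=19, S3=22, S1=29 ⇒ S4
S4: S3=13, S1=20 ⇒ S3
S3: S1=33 ⇒ S1
NN route Hub → S6 → S5 → S2 → S4 → S3 → S1 → Hub costs 100.
Optimal: Hub → S1 → S4 → S3 → S2 → S5 → S6 → Hub costs 90 (by enumerating all 360 distinct tours).
Excess = 100 − 90 = 10.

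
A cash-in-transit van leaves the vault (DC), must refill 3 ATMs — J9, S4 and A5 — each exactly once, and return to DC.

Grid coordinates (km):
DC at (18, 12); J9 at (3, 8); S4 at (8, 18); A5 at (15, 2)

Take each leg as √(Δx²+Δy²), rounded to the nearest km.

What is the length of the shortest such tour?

There are 3 distinct closed tours to check (reversals are equivalent).
DC → J9 → S4 → A5 → DC: 16+11+17+10 = 54
DC → J9 → A5 → S4 → DC: 16+13+17+12 = 58
DC → S4 → J9 → A5 → DC: 12+11+13+10 = 46
The minimum is 46.
One optimal route: DC → S4 → J9 → A5 → DC (or its reverse).

46 km — the shortest possible round trip.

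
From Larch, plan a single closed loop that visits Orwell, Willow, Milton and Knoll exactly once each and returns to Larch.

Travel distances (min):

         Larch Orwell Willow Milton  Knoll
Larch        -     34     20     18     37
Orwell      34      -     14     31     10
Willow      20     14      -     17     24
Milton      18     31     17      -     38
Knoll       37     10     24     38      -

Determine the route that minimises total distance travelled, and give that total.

With 4 stops there are 4!/2 = 12 distinct round trips (a route and its reverse cost the same).
Larch-Orwell-Willow-Milton-Knoll-Larch: 34+14+17+38+37 = 140
Larch-Orwell-Willow-Knoll-Milton-Larch: 34+14+24+38+18 = 128
Larch-Orwell-Milton-Willow-Knoll-Larch: 34+31+17+24+37 = 143
Larch-Orwell-Milton-Knoll-Willow-Larch: 34+31+38+24+20 = 147
Larch-Orwell-Knoll-Willow-Milton-Larch: 34+10+24+17+18 = 103
Larch-Orwell-Knoll-Milton-Willow-Larch: 34+10+38+17+20 = 119
Larch-Willow-Orwell-Milton-Knoll-Larch: 20+14+31+38+37 = 140
Larch-Willow-Orwell-Knoll-Milton-Larch: 20+14+10+38+18 = 100
Larch-Willow-Milton-Orwell-Knoll-Larch: 20+17+31+10+37 = 115
Larch-Willow-Knoll-Orwell-Milton-Larch: 20+24+10+31+18 = 103
Larch-Milton-Orwell-Willow-Knoll-Larch: 18+31+14+24+37 = 124
Larch-Milton-Willow-Orwell-Knoll-Larch: 18+17+14+10+37 = 96
The minimum is 96.
One optimal route: Larch → Milton → Willow → Orwell → Knoll → Larch (or its reverse).

Minimum total distance: 96 min.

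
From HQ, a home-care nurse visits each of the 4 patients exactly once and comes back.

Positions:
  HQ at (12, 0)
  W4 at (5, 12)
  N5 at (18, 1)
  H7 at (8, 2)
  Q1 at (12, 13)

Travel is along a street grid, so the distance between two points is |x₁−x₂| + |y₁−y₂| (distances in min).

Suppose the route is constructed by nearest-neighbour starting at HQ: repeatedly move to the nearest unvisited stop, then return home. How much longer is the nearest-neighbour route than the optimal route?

HQ: H7=6, N5=7, Q1=13, W4=19 ⇒ H7
H7: N5=11, W4=13, Q1=15 ⇒ N5
N5: Q1=18, W4=24 ⇒ Q1
Q1: W4=8 ⇒ W4
NN route HQ → H7 → N5 → Q1 → W4 → HQ costs 62.
Optimal: HQ → N5 → H7 → W4 → Q1 → HQ costs 52 (by enumerating all 12 distinct tours).
Excess = 62 − 52 = 10.

The nearest-neighbour route is 10 min longer than optimal.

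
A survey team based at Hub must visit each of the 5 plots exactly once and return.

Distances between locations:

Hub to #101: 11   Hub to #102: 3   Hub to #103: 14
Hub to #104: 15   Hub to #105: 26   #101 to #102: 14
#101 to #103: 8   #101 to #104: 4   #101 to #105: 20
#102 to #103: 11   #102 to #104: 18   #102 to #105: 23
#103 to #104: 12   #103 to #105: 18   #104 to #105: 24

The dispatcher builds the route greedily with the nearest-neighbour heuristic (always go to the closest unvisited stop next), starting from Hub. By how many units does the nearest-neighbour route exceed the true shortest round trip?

Hub: #102=3, #101=11, #103=14, #104=15, #105=26 ⇒ #102
#102: #103=11, #101=14, #104=18, #105=23 ⇒ #103
#103: #101=8, #104=12, #105=18 ⇒ #101
#101: #104=4, #105=20 ⇒ #104
#104: #105=24 ⇒ #105
NN route Hub → #102 → #103 → #101 → #104 → #105 → Hub costs 76.
Optimal: Hub → #101 → #104 → #103 → #105 → #102 → Hub costs 71 (by enumerating all 60 distinct tours).
Excess = 76 − 71 = 5.

The nearest-neighbour route is 5 longer than optimal.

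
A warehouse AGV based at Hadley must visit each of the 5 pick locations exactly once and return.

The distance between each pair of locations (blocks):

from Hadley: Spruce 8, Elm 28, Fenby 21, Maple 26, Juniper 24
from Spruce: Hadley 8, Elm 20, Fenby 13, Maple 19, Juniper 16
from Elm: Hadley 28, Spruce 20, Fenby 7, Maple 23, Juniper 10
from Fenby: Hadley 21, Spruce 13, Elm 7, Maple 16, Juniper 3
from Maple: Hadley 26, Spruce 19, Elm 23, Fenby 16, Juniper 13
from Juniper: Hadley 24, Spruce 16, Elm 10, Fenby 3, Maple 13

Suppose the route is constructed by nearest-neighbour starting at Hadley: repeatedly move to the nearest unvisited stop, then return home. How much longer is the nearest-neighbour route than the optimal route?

The nearest-neighbour route is 6 blocks longer than optimal.

Hadley: Spruce=8, Fenby=21, Juniper=24, Maple=26, Elm=28 ⇒ Spruce
Spruce: Fenby=13, Juniper=16, Maple=19, Elm=20 ⇒ Fenby
Fenby: Juniper=3, Elm=7, Maple=16 ⇒ Juniper
Juniper: Elm=10, Maple=13 ⇒ Elm
Elm: Maple=23 ⇒ Maple
NN route Hadley → Spruce → Fenby → Juniper → Elm → Maple → Hadley costs 83.
Optimal: Hadley → Spruce → Elm → Fenby → Juniper → Maple → Hadley costs 77 (by enumerating all 60 distinct tours).
Excess = 83 − 77 = 6.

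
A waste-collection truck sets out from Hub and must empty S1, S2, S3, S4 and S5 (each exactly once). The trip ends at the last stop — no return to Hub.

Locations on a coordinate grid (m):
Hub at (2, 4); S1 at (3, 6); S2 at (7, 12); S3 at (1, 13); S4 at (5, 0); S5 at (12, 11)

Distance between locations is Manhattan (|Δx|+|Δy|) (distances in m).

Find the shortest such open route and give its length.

There are 5! = 120 possible orderings.
Hub → S1 → S2 → S3 → S4 → S5: 3+10+7+17+18 = 55
Hub → S1 → S2 → S3 → S5 → S4: 3+10+7+13+18 = 51
Hub → S1 → S2 → S4 → S3 → S5: 3+10+14+17+13 = 57
Hub → S1 → S2 → S4 → S5 → S3: 3+10+14+18+13 = 58
Hub → S1 → S2 → S5 → S3 → S4: 3+10+6+13+17 = 49
Hub → S1 → S2 → S5 → S4 → S3: 3+10+6+18+17 = 54
Hub → S1 → S3 → S2 → S4 → S5: 3+9+7+14+18 = 51
Hub → S1 → S3 → S2 → S5 → S4: 3+9+7+6+18 = 43
Hub → S1 → S3 → S4 → S2 → S5: 3+9+17+14+6 = 49
Hub → S1 → S3 → S4 → S5 → S2: 3+9+17+18+6 = 53
Hub → S1 → S3 → S5 → S2 → S4: 3+9+13+6+14 = 45
Hub → S1 → S3 → S5 → S4 → S2: 3+9+13+18+14 = 57
Hub → S1 → S4 → S2 → S3 → S5: 3+8+14+7+13 = 45
Hub → S1 → S4 → S2 → S5 → S3: 3+8+14+6+13 = 44
… (106 more)
Hub → S4 → S1 → S3 → S2 → S5: 7+8+9+7+6 = 37  ← best
The minimum is 37.
One shortest path: Hub → S4 → S1 → S3 → S2 → S5.

37 m — the minimum one-way total.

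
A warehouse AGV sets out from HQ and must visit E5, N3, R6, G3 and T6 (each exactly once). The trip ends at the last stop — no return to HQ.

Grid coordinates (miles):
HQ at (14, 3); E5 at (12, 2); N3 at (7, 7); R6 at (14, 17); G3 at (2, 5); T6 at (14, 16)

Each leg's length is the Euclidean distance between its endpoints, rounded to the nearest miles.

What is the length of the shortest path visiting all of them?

Minimum one-way distance = 29 miles.

There are 5! = 120 possible orderings.
HQ → E5 → N3 → R6 → G3 → T6: 2+7+12+17+16 = 54
HQ → E5 → N3 → R6 → T6 → G3: 2+7+12+1+16 = 38
HQ → E5 → N3 → G3 → R6 → T6: 2+7+5+17+1 = 32
HQ → E5 → N3 → G3 → T6 → R6: 2+7+5+16+1 = 31
HQ → E5 → N3 → T6 → R6 → G3: 2+7+11+1+17 = 38
HQ → E5 → N3 → T6 → G3 → R6: 2+7+11+16+17 = 53
HQ → E5 → R6 → N3 → G3 → T6: 2+15+12+5+16 = 50
HQ → E5 → R6 → N3 → T6 → G3: 2+15+12+11+16 = 56
HQ → E5 → R6 → G3 → N3 → T6: 2+15+17+5+11 = 50
HQ → E5 → R6 → G3 → T6 → N3: 2+15+17+16+11 = 61
HQ → E5 → R6 → T6 → N3 → G3: 2+15+1+11+5 = 34
HQ → E5 → R6 → T6 → G3 → N3: 2+15+1+16+5 = 39
HQ → E5 → G3 → N3 → R6 → T6: 2+10+5+12+1 = 30
HQ → E5 → G3 → N3 → T6 → R6: 2+10+5+11+1 = 29
… (106 more)
The minimum is 29.
One shortest path: HQ → E5 → G3 → N3 → T6 → R6.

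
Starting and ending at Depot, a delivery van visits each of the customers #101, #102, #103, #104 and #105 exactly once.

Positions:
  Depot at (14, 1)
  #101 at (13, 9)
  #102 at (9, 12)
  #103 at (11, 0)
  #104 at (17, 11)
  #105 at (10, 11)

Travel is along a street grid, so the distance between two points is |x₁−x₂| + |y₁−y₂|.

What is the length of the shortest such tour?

There are 60 distinct closed tours to check (reversals are equivalent).
Depot → #101 → #102 → #103 → #104 → #105 → Depot: 9+7+14+17+7+14 = 68
Depot → #101 → #102 → #103 → #105 → #104 → Depot: 9+7+14+12+7+13 = 62
Depot → #101 → #102 → #104 → #103 → #105 → Depot: 9+7+9+17+12+14 = 68
Depot → #101 → #102 → #104 → #105 → #103 → Depot: 9+7+9+7+12+4 = 48
Depot → #101 → #102 → #105 → #103 → #104 → Depot: 9+7+2+12+17+13 = 60
Depot → #101 → #102 → #105 → #104 → #103 → Depot: 9+7+2+7+17+4 = 46
Depot → #101 → #103 → #102 → #104 → #105 → Depot: 9+11+14+9+7+14 = 64
Depot → #101 → #103 → #102 → #105 → #104 → Depot: 9+11+14+2+7+13 = 56
Depot → #101 → #103 → #104 → #102 → #105 → Depot: 9+11+17+9+2+14 = 62
Depot → #101 → #103 → #104 → #105 → #102 → Depot: 9+11+17+7+2+16 = 62
Depot → #101 → #103 → #105 → #102 → #104 → Depot: 9+11+12+2+9+13 = 56
Depot → #101 → #103 → #105 → #104 → #102 → Depot: 9+11+12+7+9+16 = 64
Depot → #101 → #104 → #102 → #103 → #105 → Depot: 9+6+9+14+12+14 = 64
Depot → #101 → #104 → #102 → #105 → #103 → Depot: 9+6+9+2+12+4 = 42
… (46 more)
The minimum is 42.
One optimal route: Depot → #101 → #104 → #102 → #105 → #103 → Depot (or its reverse).

Minimum total distance: 42.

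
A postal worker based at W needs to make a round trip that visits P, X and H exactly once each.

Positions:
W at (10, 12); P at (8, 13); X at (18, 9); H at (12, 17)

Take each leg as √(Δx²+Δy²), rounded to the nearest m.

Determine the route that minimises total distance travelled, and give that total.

Minimum total distance: 27 m.

With 3 stops there are 3!/2 = 3 distinct round trips (a route and its reverse cost the same).
W - P - X - H - W: 2+11+10+5 = 28
W - P - H - X - W: 2+6+10+9 = 27
W - X - P - H - W: 9+11+6+5 = 31
The minimum is 27.
One optimal route: W → P → H → X → W (or its reverse).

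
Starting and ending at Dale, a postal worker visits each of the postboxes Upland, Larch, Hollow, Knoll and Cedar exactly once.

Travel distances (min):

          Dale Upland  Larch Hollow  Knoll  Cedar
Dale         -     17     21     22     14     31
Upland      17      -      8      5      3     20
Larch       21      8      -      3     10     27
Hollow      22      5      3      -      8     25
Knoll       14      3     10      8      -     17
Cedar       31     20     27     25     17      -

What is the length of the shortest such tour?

80 min — the shortest possible round trip.

There are 60 distinct closed tours to check (reversals are equivalent).
Dale → Upland → Larch → Hollow → Knoll → Cedar → Dale: 17+8+3+8+17+31 = 84
Dale → Upland → Larch → Hollow → Cedar → Knoll → Dale: 17+8+3+25+17+14 = 84
Dale → Upland → Larch → Knoll → Hollow → Cedar → Dale: 17+8+10+8+25+31 = 99
Dale → Upland → Larch → Knoll → Cedar → Hollow → Dale: 17+8+10+17+25+22 = 99
Dale → Upland → Larch → Cedar → Hollow → Knoll → Dale: 17+8+27+25+8+14 = 99
Dale → Upland → Larch → Cedar → Knoll → Hollow → Dale: 17+8+27+17+8+22 = 99
Dale → Upland → Hollow → Larch → Knoll → Cedar → Dale: 17+5+3+10+17+31 = 83
Dale → Upland → Hollow → Larch → Cedar → Knoll → Dale: 17+5+3+27+17+14 = 83
Dale → Upland → Hollow → Knoll → Larch → Cedar → Dale: 17+5+8+10+27+31 = 98
Dale → Upland → Hollow → Knoll → Cedar → Larch → Dale: 17+5+8+17+27+21 = 95
Dale → Upland → Hollow → Cedar → Larch → Knoll → Dale: 17+5+25+27+10+14 = 98
Dale → Upland → Hollow → Cedar → Knoll → Larch → Dale: 17+5+25+17+10+21 = 95
Dale → Upland → Knoll → Larch → Hollow → Cedar → Dale: 17+3+10+3+25+31 = 89
Dale → Upland → Knoll → Larch → Cedar → Hollow → Dale: 17+3+10+27+25+22 = 104
… (46 more)
Dale → Larch → Hollow → Upland → Knoll → Cedar → Dale: 21+3+5+3+17+31 = 80  ← best
The minimum is 80.
One optimal route: Dale → Larch → Hollow → Upland → Knoll → Cedar → Dale (or its reverse).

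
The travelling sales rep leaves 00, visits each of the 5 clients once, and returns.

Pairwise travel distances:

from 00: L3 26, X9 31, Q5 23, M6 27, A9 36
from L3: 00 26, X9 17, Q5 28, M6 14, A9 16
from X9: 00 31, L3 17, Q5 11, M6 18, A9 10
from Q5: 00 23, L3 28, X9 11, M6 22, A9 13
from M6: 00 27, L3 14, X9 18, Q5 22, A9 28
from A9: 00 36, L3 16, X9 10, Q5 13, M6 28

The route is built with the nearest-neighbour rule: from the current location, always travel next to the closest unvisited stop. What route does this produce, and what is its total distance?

101 along 00 → Q5 → X9 → A9 → L3 → M6 → 00.

At 00 the remaining stops are Q5 23, L3 26, M6 27, X9 31, A9 36; go to Q5.
At Q5 the remaining stops are X9 11, A9 13, M6 22, L3 28; go to X9.
At X9 the remaining stops are A9 10, L3 17, M6 18; go to A9.
At A9 the remaining stops are L3 16, M6 28; go to L3.
At L3 the remaining stops are M6 14; go to M6.
Return M6→00: 27.
Total = 23 + 11 + 10 + 16 + 14 + 27 = 101.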